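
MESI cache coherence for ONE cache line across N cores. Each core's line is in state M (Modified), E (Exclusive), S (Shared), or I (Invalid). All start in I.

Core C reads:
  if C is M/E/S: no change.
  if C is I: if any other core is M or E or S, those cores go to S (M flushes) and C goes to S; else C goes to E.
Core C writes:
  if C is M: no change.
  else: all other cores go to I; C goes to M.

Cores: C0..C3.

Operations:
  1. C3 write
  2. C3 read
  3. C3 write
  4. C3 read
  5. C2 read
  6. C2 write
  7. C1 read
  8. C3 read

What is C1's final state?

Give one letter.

Answer: S

Derivation:
Op 1: C3 write [C3 write: invalidate none -> C3=M] -> [I,I,I,M]
Op 2: C3 read [C3 read: already in M, no change] -> [I,I,I,M]
Op 3: C3 write [C3 write: already M (modified), no change] -> [I,I,I,M]
Op 4: C3 read [C3 read: already in M, no change] -> [I,I,I,M]
Op 5: C2 read [C2 read from I: others=['C3=M'] -> C2=S, others downsized to S] -> [I,I,S,S]
Op 6: C2 write [C2 write: invalidate ['C3=S'] -> C2=M] -> [I,I,M,I]
Op 7: C1 read [C1 read from I: others=['C2=M'] -> C1=S, others downsized to S] -> [I,S,S,I]
Op 8: C3 read [C3 read from I: others=['C1=S', 'C2=S'] -> C3=S, others downsized to S] -> [I,S,S,S]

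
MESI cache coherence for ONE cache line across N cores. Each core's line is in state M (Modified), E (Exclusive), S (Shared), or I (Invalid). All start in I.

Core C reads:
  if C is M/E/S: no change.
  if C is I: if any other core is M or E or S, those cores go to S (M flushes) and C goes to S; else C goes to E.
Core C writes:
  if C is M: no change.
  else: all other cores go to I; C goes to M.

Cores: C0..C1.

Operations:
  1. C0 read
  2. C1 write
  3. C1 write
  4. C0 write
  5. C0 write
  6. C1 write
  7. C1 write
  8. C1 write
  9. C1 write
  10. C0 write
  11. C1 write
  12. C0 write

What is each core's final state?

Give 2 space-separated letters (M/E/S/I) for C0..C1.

Answer: M I

Derivation:
Op 1: C0 read [C0 read from I: no other sharers -> C0=E (exclusive)] -> [E,I]
Op 2: C1 write [C1 write: invalidate ['C0=E'] -> C1=M] -> [I,M]
Op 3: C1 write [C1 write: already M (modified), no change] -> [I,M]
Op 4: C0 write [C0 write: invalidate ['C1=M'] -> C0=M] -> [M,I]
Op 5: C0 write [C0 write: already M (modified), no change] -> [M,I]
Op 6: C1 write [C1 write: invalidate ['C0=M'] -> C1=M] -> [I,M]
Op 7: C1 write [C1 write: already M (modified), no change] -> [I,M]
Op 8: C1 write [C1 write: already M (modified), no change] -> [I,M]
Op 9: C1 write [C1 write: already M (modified), no change] -> [I,M]
Op 10: C0 write [C0 write: invalidate ['C1=M'] -> C0=M] -> [M,I]
Op 11: C1 write [C1 write: invalidate ['C0=M'] -> C1=M] -> [I,M]
Op 12: C0 write [C0 write: invalidate ['C1=M'] -> C0=M] -> [M,I]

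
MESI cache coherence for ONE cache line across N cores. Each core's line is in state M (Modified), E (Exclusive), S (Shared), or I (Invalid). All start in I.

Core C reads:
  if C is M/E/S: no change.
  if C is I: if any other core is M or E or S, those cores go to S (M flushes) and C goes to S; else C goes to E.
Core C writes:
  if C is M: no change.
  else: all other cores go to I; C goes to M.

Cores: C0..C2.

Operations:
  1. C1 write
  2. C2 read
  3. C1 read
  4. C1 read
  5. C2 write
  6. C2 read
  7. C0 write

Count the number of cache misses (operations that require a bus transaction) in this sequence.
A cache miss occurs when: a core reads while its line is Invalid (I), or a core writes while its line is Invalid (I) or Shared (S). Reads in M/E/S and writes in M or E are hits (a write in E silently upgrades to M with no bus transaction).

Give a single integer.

Answer: 4

Derivation:
Op 1: C1 write [C1 write: invalidate none -> C1=M] -> [I,M,I] [MISS #1: write from I]
Op 2: C2 read [C2 read from I: others=['C1=M'] -> C2=S, others downsized to S] -> [I,S,S] [MISS #2: read from I]
Op 3: C1 read [C1 read: already in S, no change] -> [I,S,S] [hit: read from S]
Op 4: C1 read [C1 read: already in S, no change] -> [I,S,S] [hit: read from S]
Op 5: C2 write [C2 write: invalidate ['C1=S'] -> C2=M] -> [I,I,M] [MISS #3: write from S]
Op 6: C2 read [C2 read: already in M, no change] -> [I,I,M] [hit: read from M]
Op 7: C0 write [C0 write: invalidate ['C2=M'] -> C0=M] -> [M,I,I] [MISS #4: write from I]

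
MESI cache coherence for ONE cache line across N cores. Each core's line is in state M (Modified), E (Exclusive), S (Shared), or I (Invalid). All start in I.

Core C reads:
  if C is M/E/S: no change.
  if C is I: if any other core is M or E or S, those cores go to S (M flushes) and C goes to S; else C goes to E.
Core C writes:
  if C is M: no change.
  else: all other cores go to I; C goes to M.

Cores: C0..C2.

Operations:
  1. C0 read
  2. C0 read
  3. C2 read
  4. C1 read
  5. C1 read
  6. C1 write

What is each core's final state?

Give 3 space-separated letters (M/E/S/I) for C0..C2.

Answer: I M I

Derivation:
Op 1: C0 read [C0 read from I: no other sharers -> C0=E (exclusive)] -> [E,I,I]
Op 2: C0 read [C0 read: already in E, no change] -> [E,I,I]
Op 3: C2 read [C2 read from I: others=['C0=E'] -> C2=S, others downsized to S] -> [S,I,S]
Op 4: C1 read [C1 read from I: others=['C0=S', 'C2=S'] -> C1=S, others downsized to S] -> [S,S,S]
Op 5: C1 read [C1 read: already in S, no change] -> [S,S,S]
Op 6: C1 write [C1 write: invalidate ['C0=S', 'C2=S'] -> C1=M] -> [I,M,I]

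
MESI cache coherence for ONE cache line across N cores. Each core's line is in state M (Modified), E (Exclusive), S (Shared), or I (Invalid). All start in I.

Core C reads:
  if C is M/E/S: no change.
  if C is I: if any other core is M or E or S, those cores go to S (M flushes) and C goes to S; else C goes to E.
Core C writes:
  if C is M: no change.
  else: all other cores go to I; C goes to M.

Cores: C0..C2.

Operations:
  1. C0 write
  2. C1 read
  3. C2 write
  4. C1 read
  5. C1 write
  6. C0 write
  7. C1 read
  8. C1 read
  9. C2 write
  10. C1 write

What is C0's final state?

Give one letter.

Answer: I

Derivation:
Op 1: C0 write [C0 write: invalidate none -> C0=M] -> [M,I,I]
Op 2: C1 read [C1 read from I: others=['C0=M'] -> C1=S, others downsized to S] -> [S,S,I]
Op 3: C2 write [C2 write: invalidate ['C0=S', 'C1=S'] -> C2=M] -> [I,I,M]
Op 4: C1 read [C1 read from I: others=['C2=M'] -> C1=S, others downsized to S] -> [I,S,S]
Op 5: C1 write [C1 write: invalidate ['C2=S'] -> C1=M] -> [I,M,I]
Op 6: C0 write [C0 write: invalidate ['C1=M'] -> C0=M] -> [M,I,I]
Op 7: C1 read [C1 read from I: others=['C0=M'] -> C1=S, others downsized to S] -> [S,S,I]
Op 8: C1 read [C1 read: already in S, no change] -> [S,S,I]
Op 9: C2 write [C2 write: invalidate ['C0=S', 'C1=S'] -> C2=M] -> [I,I,M]
Op 10: C1 write [C1 write: invalidate ['C2=M'] -> C1=M] -> [I,M,I]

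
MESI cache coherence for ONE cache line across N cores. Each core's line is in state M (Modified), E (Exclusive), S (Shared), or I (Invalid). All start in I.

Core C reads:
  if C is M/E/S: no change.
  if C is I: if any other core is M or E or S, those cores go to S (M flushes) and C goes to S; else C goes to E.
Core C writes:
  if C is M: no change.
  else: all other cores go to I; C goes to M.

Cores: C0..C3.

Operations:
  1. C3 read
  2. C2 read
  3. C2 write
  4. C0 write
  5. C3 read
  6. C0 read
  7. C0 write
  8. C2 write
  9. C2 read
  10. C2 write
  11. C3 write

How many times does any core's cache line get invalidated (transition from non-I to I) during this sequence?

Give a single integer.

Answer: 5

Derivation:
Op 1: C3 read [C3 read from I: no other sharers -> C3=E (exclusive)] -> [I,I,I,E] (invalidations this op: 0; running total: 0)
Op 2: C2 read [C2 read from I: others=['C3=E'] -> C2=S, others downsized to S] -> [I,I,S,S] (invalidations this op: 0; running total: 0)
Op 3: C2 write [C2 write: invalidate ['C3=S'] -> C2=M] -> [I,I,M,I] (invalidations this op: 1; running total: 1)
Op 4: C0 write [C0 write: invalidate ['C2=M'] -> C0=M] -> [M,I,I,I] (invalidations this op: 1; running total: 2)
Op 5: C3 read [C3 read from I: others=['C0=M'] -> C3=S, others downsized to S] -> [S,I,I,S] (invalidations this op: 0; running total: 2)
Op 6: C0 read [C0 read: already in S, no change] -> [S,I,I,S] (invalidations this op: 0; running total: 2)
Op 7: C0 write [C0 write: invalidate ['C3=S'] -> C0=M] -> [M,I,I,I] (invalidations this op: 1; running total: 3)
Op 8: C2 write [C2 write: invalidate ['C0=M'] -> C2=M] -> [I,I,M,I] (invalidations this op: 1; running total: 4)
Op 9: C2 read [C2 read: already in M, no change] -> [I,I,M,I] (invalidations this op: 0; running total: 4)
Op 10: C2 write [C2 write: already M (modified), no change] -> [I,I,M,I] (invalidations this op: 0; running total: 4)
Op 11: C3 write [C3 write: invalidate ['C2=M'] -> C3=M] -> [I,I,I,M] (invalidations this op: 1; running total: 5)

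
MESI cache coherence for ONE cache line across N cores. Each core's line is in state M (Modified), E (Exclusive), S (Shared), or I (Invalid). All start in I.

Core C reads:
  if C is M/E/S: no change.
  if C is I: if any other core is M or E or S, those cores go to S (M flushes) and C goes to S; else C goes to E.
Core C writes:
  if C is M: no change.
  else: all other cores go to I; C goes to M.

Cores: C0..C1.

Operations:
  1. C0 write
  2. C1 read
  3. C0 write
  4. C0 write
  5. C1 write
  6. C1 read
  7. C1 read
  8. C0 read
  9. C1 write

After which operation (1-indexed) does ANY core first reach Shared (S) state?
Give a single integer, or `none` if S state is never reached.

Answer: 2

Derivation:
Op 1: C0 write [C0 write: invalidate none -> C0=M] -> [M,I]
Op 2: C1 read [C1 read from I: others=['C0=M'] -> C1=S, others downsized to S] -> [S,S]
  -> First S state at op 2; remaining ops need not be traced.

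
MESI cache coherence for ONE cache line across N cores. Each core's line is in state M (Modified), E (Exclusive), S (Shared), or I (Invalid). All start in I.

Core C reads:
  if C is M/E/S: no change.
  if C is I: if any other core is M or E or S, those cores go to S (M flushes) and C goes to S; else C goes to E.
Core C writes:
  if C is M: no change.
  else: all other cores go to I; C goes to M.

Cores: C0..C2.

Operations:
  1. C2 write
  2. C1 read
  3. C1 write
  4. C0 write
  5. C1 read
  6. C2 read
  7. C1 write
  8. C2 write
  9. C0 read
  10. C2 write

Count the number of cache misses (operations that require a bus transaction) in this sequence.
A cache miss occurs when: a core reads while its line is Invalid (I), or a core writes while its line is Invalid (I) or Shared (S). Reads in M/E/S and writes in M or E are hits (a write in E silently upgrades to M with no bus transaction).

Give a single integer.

Op 1: C2 write [C2 write: invalidate none -> C2=M] -> [I,I,M] [MISS #1: write from I]
Op 2: C1 read [C1 read from I: others=['C2=M'] -> C1=S, others downsized to S] -> [I,S,S] [MISS #2: read from I]
Op 3: C1 write [C1 write: invalidate ['C2=S'] -> C1=M] -> [I,M,I] [MISS #3: write from S]
Op 4: C0 write [C0 write: invalidate ['C1=M'] -> C0=M] -> [M,I,I] [MISS #4: write from I]
Op 5: C1 read [C1 read from I: others=['C0=M'] -> C1=S, others downsized to S] -> [S,S,I] [MISS #5: read from I]
Op 6: C2 read [C2 read from I: others=['C0=S', 'C1=S'] -> C2=S, others downsized to S] -> [S,S,S] [MISS #6: read from I]
Op 7: C1 write [C1 write: invalidate ['C0=S', 'C2=S'] -> C1=M] -> [I,M,I] [MISS #7: write from S]
Op 8: C2 write [C2 write: invalidate ['C1=M'] -> C2=M] -> [I,I,M] [MISS #8: write from I]
Op 9: C0 read [C0 read from I: others=['C2=M'] -> C0=S, others downsized to S] -> [S,I,S] [MISS #9: read from I]
Op 10: C2 write [C2 write: invalidate ['C0=S'] -> C2=M] -> [I,I,M] [MISS #10: write from S]

Answer: 10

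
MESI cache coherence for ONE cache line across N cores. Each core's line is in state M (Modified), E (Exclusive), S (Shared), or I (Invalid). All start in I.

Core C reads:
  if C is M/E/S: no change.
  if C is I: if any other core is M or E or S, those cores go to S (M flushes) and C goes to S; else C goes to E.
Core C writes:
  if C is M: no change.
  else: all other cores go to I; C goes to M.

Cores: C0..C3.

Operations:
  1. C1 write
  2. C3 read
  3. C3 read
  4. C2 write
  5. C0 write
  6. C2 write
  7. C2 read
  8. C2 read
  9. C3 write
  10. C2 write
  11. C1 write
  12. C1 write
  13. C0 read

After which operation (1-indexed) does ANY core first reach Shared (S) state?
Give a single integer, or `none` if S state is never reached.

Answer: 2

Derivation:
Op 1: C1 write [C1 write: invalidate none -> C1=M] -> [I,M,I,I]
Op 2: C3 read [C3 read from I: others=['C1=M'] -> C3=S, others downsized to S] -> [I,S,I,S]
  -> First S state at op 2; remaining ops need not be traced.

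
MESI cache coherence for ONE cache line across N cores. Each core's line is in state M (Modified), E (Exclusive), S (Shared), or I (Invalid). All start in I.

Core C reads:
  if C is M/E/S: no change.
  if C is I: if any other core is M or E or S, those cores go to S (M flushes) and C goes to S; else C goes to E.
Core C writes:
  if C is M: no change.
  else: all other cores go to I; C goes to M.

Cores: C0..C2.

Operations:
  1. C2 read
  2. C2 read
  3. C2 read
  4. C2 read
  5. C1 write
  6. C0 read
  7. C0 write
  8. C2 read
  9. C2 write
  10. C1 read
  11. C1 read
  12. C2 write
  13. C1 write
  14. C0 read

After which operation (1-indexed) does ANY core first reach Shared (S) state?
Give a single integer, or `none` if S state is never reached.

Answer: 6

Derivation:
Op 1: C2 read [C2 read from I: no other sharers -> C2=E (exclusive)] -> [I,I,E]
Op 2: C2 read [C2 read: already in E, no change] -> [I,I,E]
Op 3: C2 read [C2 read: already in E, no change] -> [I,I,E]
Op 4: C2 read [C2 read: already in E, no change] -> [I,I,E]
Op 5: C1 write [C1 write: invalidate ['C2=E'] -> C1=M] -> [I,M,I]
Op 6: C0 read [C0 read from I: others=['C1=M'] -> C0=S, others downsized to S] -> [S,S,I]
  -> First S state at op 6; remaining ops need not be traced.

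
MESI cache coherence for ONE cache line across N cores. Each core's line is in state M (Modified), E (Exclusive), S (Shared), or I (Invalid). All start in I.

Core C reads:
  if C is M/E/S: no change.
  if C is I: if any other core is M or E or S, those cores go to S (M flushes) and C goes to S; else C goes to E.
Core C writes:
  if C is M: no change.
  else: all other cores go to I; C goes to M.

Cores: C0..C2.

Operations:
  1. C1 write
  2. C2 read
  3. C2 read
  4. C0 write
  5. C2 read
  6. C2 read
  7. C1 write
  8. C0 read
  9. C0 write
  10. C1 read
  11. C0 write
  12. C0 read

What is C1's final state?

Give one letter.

Answer: I

Derivation:
Op 1: C1 write [C1 write: invalidate none -> C1=M] -> [I,M,I]
Op 2: C2 read [C2 read from I: others=['C1=M'] -> C2=S, others downsized to S] -> [I,S,S]
Op 3: C2 read [C2 read: already in S, no change] -> [I,S,S]
Op 4: C0 write [C0 write: invalidate ['C1=S', 'C2=S'] -> C0=M] -> [M,I,I]
Op 5: C2 read [C2 read from I: others=['C0=M'] -> C2=S, others downsized to S] -> [S,I,S]
Op 6: C2 read [C2 read: already in S, no change] -> [S,I,S]
Op 7: C1 write [C1 write: invalidate ['C0=S', 'C2=S'] -> C1=M] -> [I,M,I]
Op 8: C0 read [C0 read from I: others=['C1=M'] -> C0=S, others downsized to S] -> [S,S,I]
Op 9: C0 write [C0 write: invalidate ['C1=S'] -> C0=M] -> [M,I,I]
Op 10: C1 read [C1 read from I: others=['C0=M'] -> C1=S, others downsized to S] -> [S,S,I]
Op 11: C0 write [C0 write: invalidate ['C1=S'] -> C0=M] -> [M,I,I]
Op 12: C0 read [C0 read: already in M, no change] -> [M,I,I]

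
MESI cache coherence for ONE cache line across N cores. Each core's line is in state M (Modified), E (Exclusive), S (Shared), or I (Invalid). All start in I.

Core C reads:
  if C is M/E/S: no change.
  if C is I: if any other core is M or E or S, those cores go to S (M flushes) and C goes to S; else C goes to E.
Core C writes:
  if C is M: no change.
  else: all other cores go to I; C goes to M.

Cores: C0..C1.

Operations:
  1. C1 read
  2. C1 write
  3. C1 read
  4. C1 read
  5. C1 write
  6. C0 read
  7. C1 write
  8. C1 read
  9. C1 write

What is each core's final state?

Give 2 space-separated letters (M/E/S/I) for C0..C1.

Answer: I M

Derivation:
Op 1: C1 read [C1 read from I: no other sharers -> C1=E (exclusive)] -> [I,E]
Op 2: C1 write [C1 write: invalidate none -> C1=M] -> [I,M]
Op 3: C1 read [C1 read: already in M, no change] -> [I,M]
Op 4: C1 read [C1 read: already in M, no change] -> [I,M]
Op 5: C1 write [C1 write: already M (modified), no change] -> [I,M]
Op 6: C0 read [C0 read from I: others=['C1=M'] -> C0=S, others downsized to S] -> [S,S]
Op 7: C1 write [C1 write: invalidate ['C0=S'] -> C1=M] -> [I,M]
Op 8: C1 read [C1 read: already in M, no change] -> [I,M]
Op 9: C1 write [C1 write: already M (modified), no change] -> [I,M]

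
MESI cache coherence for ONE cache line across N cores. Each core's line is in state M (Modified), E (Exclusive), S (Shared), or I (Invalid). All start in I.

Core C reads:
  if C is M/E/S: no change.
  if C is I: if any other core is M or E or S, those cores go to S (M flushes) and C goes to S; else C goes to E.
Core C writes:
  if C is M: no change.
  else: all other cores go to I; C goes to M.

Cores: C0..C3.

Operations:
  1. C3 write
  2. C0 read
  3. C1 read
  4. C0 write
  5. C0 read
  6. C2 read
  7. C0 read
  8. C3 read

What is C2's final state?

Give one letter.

Answer: S

Derivation:
Op 1: C3 write [C3 write: invalidate none -> C3=M] -> [I,I,I,M]
Op 2: C0 read [C0 read from I: others=['C3=M'] -> C0=S, others downsized to S] -> [S,I,I,S]
Op 3: C1 read [C1 read from I: others=['C0=S', 'C3=S'] -> C1=S, others downsized to S] -> [S,S,I,S]
Op 4: C0 write [C0 write: invalidate ['C1=S', 'C3=S'] -> C0=M] -> [M,I,I,I]
Op 5: C0 read [C0 read: already in M, no change] -> [M,I,I,I]
Op 6: C2 read [C2 read from I: others=['C0=M'] -> C2=S, others downsized to S] -> [S,I,S,I]
Op 7: C0 read [C0 read: already in S, no change] -> [S,I,S,I]
Op 8: C3 read [C3 read from I: others=['C0=S', 'C2=S'] -> C3=S, others downsized to S] -> [S,I,S,S]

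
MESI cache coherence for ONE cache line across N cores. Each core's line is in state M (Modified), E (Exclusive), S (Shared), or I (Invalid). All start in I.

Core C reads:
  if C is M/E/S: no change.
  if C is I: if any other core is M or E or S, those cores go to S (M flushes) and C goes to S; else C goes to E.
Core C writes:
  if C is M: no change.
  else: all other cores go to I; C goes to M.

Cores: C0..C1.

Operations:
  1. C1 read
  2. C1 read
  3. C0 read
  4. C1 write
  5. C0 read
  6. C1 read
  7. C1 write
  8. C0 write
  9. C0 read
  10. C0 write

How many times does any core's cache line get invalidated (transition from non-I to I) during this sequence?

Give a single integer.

Answer: 3

Derivation:
Op 1: C1 read [C1 read from I: no other sharers -> C1=E (exclusive)] -> [I,E] (invalidations this op: 0; running total: 0)
Op 2: C1 read [C1 read: already in E, no change] -> [I,E] (invalidations this op: 0; running total: 0)
Op 3: C0 read [C0 read from I: others=['C1=E'] -> C0=S, others downsized to S] -> [S,S] (invalidations this op: 0; running total: 0)
Op 4: C1 write [C1 write: invalidate ['C0=S'] -> C1=M] -> [I,M] (invalidations this op: 1; running total: 1)
Op 5: C0 read [C0 read from I: others=['C1=M'] -> C0=S, others downsized to S] -> [S,S] (invalidations this op: 0; running total: 1)
Op 6: C1 read [C1 read: already in S, no change] -> [S,S] (invalidations this op: 0; running total: 1)
Op 7: C1 write [C1 write: invalidate ['C0=S'] -> C1=M] -> [I,M] (invalidations this op: 1; running total: 2)
Op 8: C0 write [C0 write: invalidate ['C1=M'] -> C0=M] -> [M,I] (invalidations this op: 1; running total: 3)
Op 9: C0 read [C0 read: already in M, no change] -> [M,I] (invalidations this op: 0; running total: 3)
Op 10: C0 write [C0 write: already M (modified), no change] -> [M,I] (invalidations this op: 0; running total: 3)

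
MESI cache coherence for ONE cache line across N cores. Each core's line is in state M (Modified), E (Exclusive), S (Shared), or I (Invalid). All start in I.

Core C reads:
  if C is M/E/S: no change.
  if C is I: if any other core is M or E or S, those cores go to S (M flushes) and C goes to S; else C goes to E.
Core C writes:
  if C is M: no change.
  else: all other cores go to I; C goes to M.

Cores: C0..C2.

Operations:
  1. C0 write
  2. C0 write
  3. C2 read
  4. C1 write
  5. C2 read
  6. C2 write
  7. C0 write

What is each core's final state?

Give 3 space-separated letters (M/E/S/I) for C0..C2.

Op 1: C0 write [C0 write: invalidate none -> C0=M] -> [M,I,I]
Op 2: C0 write [C0 write: already M (modified), no change] -> [M,I,I]
Op 3: C2 read [C2 read from I: others=['C0=M'] -> C2=S, others downsized to S] -> [S,I,S]
Op 4: C1 write [C1 write: invalidate ['C0=S', 'C2=S'] -> C1=M] -> [I,M,I]
Op 5: C2 read [C2 read from I: others=['C1=M'] -> C2=S, others downsized to S] -> [I,S,S]
Op 6: C2 write [C2 write: invalidate ['C1=S'] -> C2=M] -> [I,I,M]
Op 7: C0 write [C0 write: invalidate ['C2=M'] -> C0=M] -> [M,I,I]

Answer: M I I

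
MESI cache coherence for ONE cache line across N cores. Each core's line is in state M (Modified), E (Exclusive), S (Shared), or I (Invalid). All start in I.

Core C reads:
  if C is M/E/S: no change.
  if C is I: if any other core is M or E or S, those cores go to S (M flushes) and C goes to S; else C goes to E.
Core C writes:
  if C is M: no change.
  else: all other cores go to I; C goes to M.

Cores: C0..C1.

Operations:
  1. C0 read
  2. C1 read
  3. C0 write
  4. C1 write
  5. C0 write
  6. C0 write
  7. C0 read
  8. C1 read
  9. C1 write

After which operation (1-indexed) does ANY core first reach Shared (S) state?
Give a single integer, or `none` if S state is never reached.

Answer: 2

Derivation:
Op 1: C0 read [C0 read from I: no other sharers -> C0=E (exclusive)] -> [E,I]
Op 2: C1 read [C1 read from I: others=['C0=E'] -> C1=S, others downsized to S] -> [S,S]
  -> First S state at op 2; remaining ops need not be traced.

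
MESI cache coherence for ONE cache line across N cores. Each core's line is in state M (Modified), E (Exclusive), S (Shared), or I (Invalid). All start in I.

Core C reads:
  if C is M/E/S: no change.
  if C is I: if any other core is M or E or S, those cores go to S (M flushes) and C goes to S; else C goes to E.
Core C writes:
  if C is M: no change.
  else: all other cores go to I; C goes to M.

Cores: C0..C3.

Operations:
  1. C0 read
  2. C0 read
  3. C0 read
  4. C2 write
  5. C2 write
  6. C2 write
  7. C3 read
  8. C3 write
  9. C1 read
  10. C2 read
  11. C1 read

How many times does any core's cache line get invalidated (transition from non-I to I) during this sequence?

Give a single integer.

Answer: 2

Derivation:
Op 1: C0 read [C0 read from I: no other sharers -> C0=E (exclusive)] -> [E,I,I,I] (invalidations this op: 0; running total: 0)
Op 2: C0 read [C0 read: already in E, no change] -> [E,I,I,I] (invalidations this op: 0; running total: 0)
Op 3: C0 read [C0 read: already in E, no change] -> [E,I,I,I] (invalidations this op: 0; running total: 0)
Op 4: C2 write [C2 write: invalidate ['C0=E'] -> C2=M] -> [I,I,M,I] (invalidations this op: 1; running total: 1)
Op 5: C2 write [C2 write: already M (modified), no change] -> [I,I,M,I] (invalidations this op: 0; running total: 1)
Op 6: C2 write [C2 write: already M (modified), no change] -> [I,I,M,I] (invalidations this op: 0; running total: 1)
Op 7: C3 read [C3 read from I: others=['C2=M'] -> C3=S, others downsized to S] -> [I,I,S,S] (invalidations this op: 0; running total: 1)
Op 8: C3 write [C3 write: invalidate ['C2=S'] -> C3=M] -> [I,I,I,M] (invalidations this op: 1; running total: 2)
Op 9: C1 read [C1 read from I: others=['C3=M'] -> C1=S, others downsized to S] -> [I,S,I,S] (invalidations this op: 0; running total: 2)
Op 10: C2 read [C2 read from I: others=['C1=S', 'C3=S'] -> C2=S, others downsized to S] -> [I,S,S,S] (invalidations this op: 0; running total: 2)
Op 11: C1 read [C1 read: already in S, no change] -> [I,S,S,S] (invalidations this op: 0; running total: 2)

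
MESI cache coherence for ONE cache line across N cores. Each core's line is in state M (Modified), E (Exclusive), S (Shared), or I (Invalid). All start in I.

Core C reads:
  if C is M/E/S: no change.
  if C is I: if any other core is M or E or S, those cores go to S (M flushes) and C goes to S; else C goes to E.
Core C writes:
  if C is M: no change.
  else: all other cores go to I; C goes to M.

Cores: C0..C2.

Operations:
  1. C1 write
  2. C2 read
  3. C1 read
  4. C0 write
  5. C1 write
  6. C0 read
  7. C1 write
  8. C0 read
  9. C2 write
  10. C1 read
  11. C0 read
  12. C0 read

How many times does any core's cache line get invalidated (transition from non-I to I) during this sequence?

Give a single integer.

Answer: 6

Derivation:
Op 1: C1 write [C1 write: invalidate none -> C1=M] -> [I,M,I] (invalidations this op: 0; running total: 0)
Op 2: C2 read [C2 read from I: others=['C1=M'] -> C2=S, others downsized to S] -> [I,S,S] (invalidations this op: 0; running total: 0)
Op 3: C1 read [C1 read: already in S, no change] -> [I,S,S] (invalidations this op: 0; running total: 0)
Op 4: C0 write [C0 write: invalidate ['C1=S', 'C2=S'] -> C0=M] -> [M,I,I] (invalidations this op: 2; running total: 2)
Op 5: C1 write [C1 write: invalidate ['C0=M'] -> C1=M] -> [I,M,I] (invalidations this op: 1; running total: 3)
Op 6: C0 read [C0 read from I: others=['C1=M'] -> C0=S, others downsized to S] -> [S,S,I] (invalidations this op: 0; running total: 3)
Op 7: C1 write [C1 write: invalidate ['C0=S'] -> C1=M] -> [I,M,I] (invalidations this op: 1; running total: 4)
Op 8: C0 read [C0 read from I: others=['C1=M'] -> C0=S, others downsized to S] -> [S,S,I] (invalidations this op: 0; running total: 4)
Op 9: C2 write [C2 write: invalidate ['C0=S', 'C1=S'] -> C2=M] -> [I,I,M] (invalidations this op: 2; running total: 6)
Op 10: C1 read [C1 read from I: others=['C2=M'] -> C1=S, others downsized to S] -> [I,S,S] (invalidations this op: 0; running total: 6)
Op 11: C0 read [C0 read from I: others=['C1=S', 'C2=S'] -> C0=S, others downsized to S] -> [S,S,S] (invalidations this op: 0; running total: 6)
Op 12: C0 read [C0 read: already in S, no change] -> [S,S,S] (invalidations this op: 0; running total: 6)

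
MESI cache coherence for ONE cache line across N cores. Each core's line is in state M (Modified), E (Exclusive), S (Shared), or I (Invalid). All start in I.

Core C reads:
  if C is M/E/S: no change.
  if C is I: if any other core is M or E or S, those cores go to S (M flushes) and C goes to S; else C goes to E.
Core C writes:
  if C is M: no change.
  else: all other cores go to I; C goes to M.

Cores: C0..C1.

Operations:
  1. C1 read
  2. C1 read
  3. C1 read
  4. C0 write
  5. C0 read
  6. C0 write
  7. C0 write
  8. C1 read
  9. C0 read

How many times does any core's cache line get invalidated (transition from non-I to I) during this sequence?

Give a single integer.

Answer: 1

Derivation:
Op 1: C1 read [C1 read from I: no other sharers -> C1=E (exclusive)] -> [I,E] (invalidations this op: 0; running total: 0)
Op 2: C1 read [C1 read: already in E, no change] -> [I,E] (invalidations this op: 0; running total: 0)
Op 3: C1 read [C1 read: already in E, no change] -> [I,E] (invalidations this op: 0; running total: 0)
Op 4: C0 write [C0 write: invalidate ['C1=E'] -> C0=M] -> [M,I] (invalidations this op: 1; running total: 1)
Op 5: C0 read [C0 read: already in M, no change] -> [M,I] (invalidations this op: 0; running total: 1)
Op 6: C0 write [C0 write: already M (modified), no change] -> [M,I] (invalidations this op: 0; running total: 1)
Op 7: C0 write [C0 write: already M (modified), no change] -> [M,I] (invalidations this op: 0; running total: 1)
Op 8: C1 read [C1 read from I: others=['C0=M'] -> C1=S, others downsized to S] -> [S,S] (invalidations this op: 0; running total: 1)
Op 9: C0 read [C0 read: already in S, no change] -> [S,S] (invalidations this op: 0; running total: 1)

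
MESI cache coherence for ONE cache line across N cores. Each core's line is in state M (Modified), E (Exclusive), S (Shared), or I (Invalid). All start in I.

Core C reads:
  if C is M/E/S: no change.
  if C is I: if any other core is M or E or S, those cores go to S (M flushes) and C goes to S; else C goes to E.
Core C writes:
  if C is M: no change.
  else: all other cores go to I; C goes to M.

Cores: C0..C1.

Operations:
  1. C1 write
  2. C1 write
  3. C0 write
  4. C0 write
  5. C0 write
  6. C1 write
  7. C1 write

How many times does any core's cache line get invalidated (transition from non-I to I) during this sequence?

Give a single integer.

Answer: 2

Derivation:
Op 1: C1 write [C1 write: invalidate none -> C1=M] -> [I,M] (invalidations this op: 0; running total: 0)
Op 2: C1 write [C1 write: already M (modified), no change] -> [I,M] (invalidations this op: 0; running total: 0)
Op 3: C0 write [C0 write: invalidate ['C1=M'] -> C0=M] -> [M,I] (invalidations this op: 1; running total: 1)
Op 4: C0 write [C0 write: already M (modified), no change] -> [M,I] (invalidations this op: 0; running total: 1)
Op 5: C0 write [C0 write: already M (modified), no change] -> [M,I] (invalidations this op: 0; running total: 1)
Op 6: C1 write [C1 write: invalidate ['C0=M'] -> C1=M] -> [I,M] (invalidations this op: 1; running total: 2)
Op 7: C1 write [C1 write: already M (modified), no change] -> [I,M] (invalidations this op: 0; running total: 2)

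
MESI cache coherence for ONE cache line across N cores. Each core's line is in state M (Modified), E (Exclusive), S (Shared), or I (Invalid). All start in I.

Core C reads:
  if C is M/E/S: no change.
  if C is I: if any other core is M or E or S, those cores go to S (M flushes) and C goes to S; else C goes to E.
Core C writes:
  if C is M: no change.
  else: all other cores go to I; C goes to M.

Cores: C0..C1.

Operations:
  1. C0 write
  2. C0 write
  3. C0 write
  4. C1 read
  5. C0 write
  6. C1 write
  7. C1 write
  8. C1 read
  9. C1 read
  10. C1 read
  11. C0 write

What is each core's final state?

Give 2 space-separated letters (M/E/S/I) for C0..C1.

Op 1: C0 write [C0 write: invalidate none -> C0=M] -> [M,I]
Op 2: C0 write [C0 write: already M (modified), no change] -> [M,I]
Op 3: C0 write [C0 write: already M (modified), no change] -> [M,I]
Op 4: C1 read [C1 read from I: others=['C0=M'] -> C1=S, others downsized to S] -> [S,S]
Op 5: C0 write [C0 write: invalidate ['C1=S'] -> C0=M] -> [M,I]
Op 6: C1 write [C1 write: invalidate ['C0=M'] -> C1=M] -> [I,M]
Op 7: C1 write [C1 write: already M (modified), no change] -> [I,M]
Op 8: C1 read [C1 read: already in M, no change] -> [I,M]
Op 9: C1 read [C1 read: already in M, no change] -> [I,M]
Op 10: C1 read [C1 read: already in M, no change] -> [I,M]
Op 11: C0 write [C0 write: invalidate ['C1=M'] -> C0=M] -> [M,I]

Answer: M I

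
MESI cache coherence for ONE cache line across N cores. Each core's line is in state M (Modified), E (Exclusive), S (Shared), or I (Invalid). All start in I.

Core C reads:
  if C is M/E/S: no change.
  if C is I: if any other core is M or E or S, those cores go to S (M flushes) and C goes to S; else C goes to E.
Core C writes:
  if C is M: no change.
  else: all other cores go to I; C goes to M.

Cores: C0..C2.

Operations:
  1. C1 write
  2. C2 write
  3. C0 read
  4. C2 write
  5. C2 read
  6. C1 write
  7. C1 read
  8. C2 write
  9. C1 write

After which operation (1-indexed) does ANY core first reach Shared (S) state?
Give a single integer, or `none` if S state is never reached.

Answer: 3

Derivation:
Op 1: C1 write [C1 write: invalidate none -> C1=M] -> [I,M,I]
Op 2: C2 write [C2 write: invalidate ['C1=M'] -> C2=M] -> [I,I,M]
Op 3: C0 read [C0 read from I: others=['C2=M'] -> C0=S, others downsized to S] -> [S,I,S]
  -> First S state at op 3; remaining ops need not be traced.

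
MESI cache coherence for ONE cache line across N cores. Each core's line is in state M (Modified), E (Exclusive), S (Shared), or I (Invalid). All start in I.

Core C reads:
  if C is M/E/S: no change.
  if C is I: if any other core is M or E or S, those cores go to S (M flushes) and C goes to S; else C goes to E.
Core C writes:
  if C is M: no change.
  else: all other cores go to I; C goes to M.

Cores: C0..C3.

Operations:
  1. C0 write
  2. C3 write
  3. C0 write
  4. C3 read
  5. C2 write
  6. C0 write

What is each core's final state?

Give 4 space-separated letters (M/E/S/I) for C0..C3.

Answer: M I I I

Derivation:
Op 1: C0 write [C0 write: invalidate none -> C0=M] -> [M,I,I,I]
Op 2: C3 write [C3 write: invalidate ['C0=M'] -> C3=M] -> [I,I,I,M]
Op 3: C0 write [C0 write: invalidate ['C3=M'] -> C0=M] -> [M,I,I,I]
Op 4: C3 read [C3 read from I: others=['C0=M'] -> C3=S, others downsized to S] -> [S,I,I,S]
Op 5: C2 write [C2 write: invalidate ['C0=S', 'C3=S'] -> C2=M] -> [I,I,M,I]
Op 6: C0 write [C0 write: invalidate ['C2=M'] -> C0=M] -> [M,I,I,I]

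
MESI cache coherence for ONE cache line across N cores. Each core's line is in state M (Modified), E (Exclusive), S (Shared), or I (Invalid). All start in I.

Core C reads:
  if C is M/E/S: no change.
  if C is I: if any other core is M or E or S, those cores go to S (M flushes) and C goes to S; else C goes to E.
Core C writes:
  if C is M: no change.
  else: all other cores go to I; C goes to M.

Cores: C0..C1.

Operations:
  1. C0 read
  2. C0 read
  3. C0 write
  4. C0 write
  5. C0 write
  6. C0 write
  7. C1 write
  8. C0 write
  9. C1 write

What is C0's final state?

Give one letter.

Op 1: C0 read [C0 read from I: no other sharers -> C0=E (exclusive)] -> [E,I]
Op 2: C0 read [C0 read: already in E, no change] -> [E,I]
Op 3: C0 write [C0 write: invalidate none -> C0=M] -> [M,I]
Op 4: C0 write [C0 write: already M (modified), no change] -> [M,I]
Op 5: C0 write [C0 write: already M (modified), no change] -> [M,I]
Op 6: C0 write [C0 write: already M (modified), no change] -> [M,I]
Op 7: C1 write [C1 write: invalidate ['C0=M'] -> C1=M] -> [I,M]
Op 8: C0 write [C0 write: invalidate ['C1=M'] -> C0=M] -> [M,I]
Op 9: C1 write [C1 write: invalidate ['C0=M'] -> C1=M] -> [I,M]

Answer: I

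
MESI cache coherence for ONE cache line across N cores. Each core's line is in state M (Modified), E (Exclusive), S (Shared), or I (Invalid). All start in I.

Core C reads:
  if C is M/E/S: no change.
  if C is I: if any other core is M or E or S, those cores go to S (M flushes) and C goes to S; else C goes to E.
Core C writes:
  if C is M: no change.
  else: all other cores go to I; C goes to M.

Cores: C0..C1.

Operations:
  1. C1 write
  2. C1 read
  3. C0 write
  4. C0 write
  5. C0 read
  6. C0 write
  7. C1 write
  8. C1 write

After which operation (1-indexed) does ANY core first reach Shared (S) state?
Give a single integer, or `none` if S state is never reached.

Answer: none

Derivation:
Op 1: C1 write [C1 write: invalidate none -> C1=M] -> [I,M]
Op 2: C1 read [C1 read: already in M, no change] -> [I,M]
Op 3: C0 write [C0 write: invalidate ['C1=M'] -> C0=M] -> [M,I]
Op 4: C0 write [C0 write: already M (modified), no change] -> [M,I]
Op 5: C0 read [C0 read: already in M, no change] -> [M,I]
Op 6: C0 write [C0 write: already M (modified), no change] -> [M,I]
Op 7: C1 write [C1 write: invalidate ['C0=M'] -> C1=M] -> [I,M]
Op 8: C1 write [C1 write: already M (modified), no change] -> [I,M]
S state never reached in this sequence.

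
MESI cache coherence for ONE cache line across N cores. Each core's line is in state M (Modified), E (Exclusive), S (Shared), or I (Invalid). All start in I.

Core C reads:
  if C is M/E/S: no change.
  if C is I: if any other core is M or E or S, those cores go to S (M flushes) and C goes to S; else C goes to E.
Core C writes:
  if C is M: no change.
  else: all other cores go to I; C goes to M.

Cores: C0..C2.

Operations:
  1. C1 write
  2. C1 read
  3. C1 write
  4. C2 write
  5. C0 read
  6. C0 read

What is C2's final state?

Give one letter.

Op 1: C1 write [C1 write: invalidate none -> C1=M] -> [I,M,I]
Op 2: C1 read [C1 read: already in M, no change] -> [I,M,I]
Op 3: C1 write [C1 write: already M (modified), no change] -> [I,M,I]
Op 4: C2 write [C2 write: invalidate ['C1=M'] -> C2=M] -> [I,I,M]
Op 5: C0 read [C0 read from I: others=['C2=M'] -> C0=S, others downsized to S] -> [S,I,S]
Op 6: C0 read [C0 read: already in S, no change] -> [S,I,S]

Answer: S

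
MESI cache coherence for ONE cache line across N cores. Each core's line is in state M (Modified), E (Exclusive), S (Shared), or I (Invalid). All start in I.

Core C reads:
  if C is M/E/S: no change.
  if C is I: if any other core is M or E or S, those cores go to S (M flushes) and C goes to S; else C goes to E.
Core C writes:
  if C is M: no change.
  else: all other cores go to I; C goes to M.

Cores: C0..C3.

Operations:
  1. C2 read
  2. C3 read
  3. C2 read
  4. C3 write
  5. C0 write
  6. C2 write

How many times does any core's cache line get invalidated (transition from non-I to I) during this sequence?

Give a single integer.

Answer: 3

Derivation:
Op 1: C2 read [C2 read from I: no other sharers -> C2=E (exclusive)] -> [I,I,E,I] (invalidations this op: 0; running total: 0)
Op 2: C3 read [C3 read from I: others=['C2=E'] -> C3=S, others downsized to S] -> [I,I,S,S] (invalidations this op: 0; running total: 0)
Op 3: C2 read [C2 read: already in S, no change] -> [I,I,S,S] (invalidations this op: 0; running total: 0)
Op 4: C3 write [C3 write: invalidate ['C2=S'] -> C3=M] -> [I,I,I,M] (invalidations this op: 1; running total: 1)
Op 5: C0 write [C0 write: invalidate ['C3=M'] -> C0=M] -> [M,I,I,I] (invalidations this op: 1; running total: 2)
Op 6: C2 write [C2 write: invalidate ['C0=M'] -> C2=M] -> [I,I,M,I] (invalidations this op: 1; running total: 3)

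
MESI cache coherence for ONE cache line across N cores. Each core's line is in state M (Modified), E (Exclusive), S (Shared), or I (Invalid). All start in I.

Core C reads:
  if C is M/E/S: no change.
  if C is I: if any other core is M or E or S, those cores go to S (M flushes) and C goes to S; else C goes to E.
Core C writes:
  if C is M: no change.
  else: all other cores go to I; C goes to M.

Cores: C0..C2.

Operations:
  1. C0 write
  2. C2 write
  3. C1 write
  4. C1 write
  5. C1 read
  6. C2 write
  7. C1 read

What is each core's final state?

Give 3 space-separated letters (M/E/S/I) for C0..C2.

Op 1: C0 write [C0 write: invalidate none -> C0=M] -> [M,I,I]
Op 2: C2 write [C2 write: invalidate ['C0=M'] -> C2=M] -> [I,I,M]
Op 3: C1 write [C1 write: invalidate ['C2=M'] -> C1=M] -> [I,M,I]
Op 4: C1 write [C1 write: already M (modified), no change] -> [I,M,I]
Op 5: C1 read [C1 read: already in M, no change] -> [I,M,I]
Op 6: C2 write [C2 write: invalidate ['C1=M'] -> C2=M] -> [I,I,M]
Op 7: C1 read [C1 read from I: others=['C2=M'] -> C1=S, others downsized to S] -> [I,S,S]

Answer: I S S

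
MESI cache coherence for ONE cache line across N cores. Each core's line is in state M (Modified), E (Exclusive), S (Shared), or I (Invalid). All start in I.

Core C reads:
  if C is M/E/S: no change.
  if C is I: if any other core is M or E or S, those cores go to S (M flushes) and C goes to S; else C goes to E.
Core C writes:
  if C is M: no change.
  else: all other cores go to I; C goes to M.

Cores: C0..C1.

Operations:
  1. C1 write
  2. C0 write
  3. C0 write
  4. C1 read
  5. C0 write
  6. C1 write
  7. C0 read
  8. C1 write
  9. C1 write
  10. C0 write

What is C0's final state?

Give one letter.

Answer: M

Derivation:
Op 1: C1 write [C1 write: invalidate none -> C1=M] -> [I,M]
Op 2: C0 write [C0 write: invalidate ['C1=M'] -> C0=M] -> [M,I]
Op 3: C0 write [C0 write: already M (modified), no change] -> [M,I]
Op 4: C1 read [C1 read from I: others=['C0=M'] -> C1=S, others downsized to S] -> [S,S]
Op 5: C0 write [C0 write: invalidate ['C1=S'] -> C0=M] -> [M,I]
Op 6: C1 write [C1 write: invalidate ['C0=M'] -> C1=M] -> [I,M]
Op 7: C0 read [C0 read from I: others=['C1=M'] -> C0=S, others downsized to S] -> [S,S]
Op 8: C1 write [C1 write: invalidate ['C0=S'] -> C1=M] -> [I,M]
Op 9: C1 write [C1 write: already M (modified), no change] -> [I,M]
Op 10: C0 write [C0 write: invalidate ['C1=M'] -> C0=M] -> [M,I]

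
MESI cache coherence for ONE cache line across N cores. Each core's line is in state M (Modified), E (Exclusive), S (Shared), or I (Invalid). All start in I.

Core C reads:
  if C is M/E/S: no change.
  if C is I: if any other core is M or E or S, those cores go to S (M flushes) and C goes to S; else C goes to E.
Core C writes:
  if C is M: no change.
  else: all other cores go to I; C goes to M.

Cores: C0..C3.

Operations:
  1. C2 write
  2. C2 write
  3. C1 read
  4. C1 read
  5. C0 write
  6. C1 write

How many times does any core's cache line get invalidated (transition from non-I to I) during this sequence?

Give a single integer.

Answer: 3

Derivation:
Op 1: C2 write [C2 write: invalidate none -> C2=M] -> [I,I,M,I] (invalidations this op: 0; running total: 0)
Op 2: C2 write [C2 write: already M (modified), no change] -> [I,I,M,I] (invalidations this op: 0; running total: 0)
Op 3: C1 read [C1 read from I: others=['C2=M'] -> C1=S, others downsized to S] -> [I,S,S,I] (invalidations this op: 0; running total: 0)
Op 4: C1 read [C1 read: already in S, no change] -> [I,S,S,I] (invalidations this op: 0; running total: 0)
Op 5: C0 write [C0 write: invalidate ['C1=S', 'C2=S'] -> C0=M] -> [M,I,I,I] (invalidations this op: 2; running total: 2)
Op 6: C1 write [C1 write: invalidate ['C0=M'] -> C1=M] -> [I,M,I,I] (invalidations this op: 1; running total: 3)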